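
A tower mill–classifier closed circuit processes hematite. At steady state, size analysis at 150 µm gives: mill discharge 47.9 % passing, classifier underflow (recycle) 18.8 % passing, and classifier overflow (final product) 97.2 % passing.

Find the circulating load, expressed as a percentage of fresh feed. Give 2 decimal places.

Balance %-passing 150 µm (r = R/F):
d + r·d = r·u + o → r(d−u) = o−d
r = (97.2 − 47.9)/(47.9 − 18.8) = 49.3/29.1 = 1.6942
CL = 100·r = 169.42 %

CL = 169.42 %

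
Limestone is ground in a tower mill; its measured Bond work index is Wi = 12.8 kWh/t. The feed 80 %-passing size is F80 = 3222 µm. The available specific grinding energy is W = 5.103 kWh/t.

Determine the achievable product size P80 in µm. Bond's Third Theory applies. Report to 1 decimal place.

W_Bond = 10·Wi·(1/√P₈₀ − 1/√F₈₀)
P80^(−½) = W/(10 Wi) + F80^(−½)
  = 5.1030/(10·12.8) + 1/√3222 = 0.039867 + 0.017617 = 0.057484
P80 = (1/0.057484)² = 17.3960² = 302.62 µm

P80 = 302.6 µm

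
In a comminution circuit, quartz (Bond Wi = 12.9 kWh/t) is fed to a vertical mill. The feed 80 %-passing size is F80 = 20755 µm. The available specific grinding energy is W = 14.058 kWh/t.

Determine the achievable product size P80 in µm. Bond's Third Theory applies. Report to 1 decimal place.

Bond:  W = 10 Wi (1/√P − 1/√F)
⇒ 1/√P80 = W/(10·Wi) + 1/√F80
  = 14.0580/(10·12.9) + 1/√20755 = 0.108977 + 0.006941 = 0.115918
P80 = (1/0.115918)² = 8.6268² = 74.42 µm

P80 = 74.4 µm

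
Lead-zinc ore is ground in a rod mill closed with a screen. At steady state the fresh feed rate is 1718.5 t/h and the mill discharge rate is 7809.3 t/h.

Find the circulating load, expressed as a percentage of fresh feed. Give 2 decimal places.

Mill node: discharge = fresh + recycle.
R = M − F = 7809.3 − 1718.5 = 6090.8 t/h
CL = 100·R/F = 100·6090.8/1718.5 = 354.43 %

CL = 354.43 %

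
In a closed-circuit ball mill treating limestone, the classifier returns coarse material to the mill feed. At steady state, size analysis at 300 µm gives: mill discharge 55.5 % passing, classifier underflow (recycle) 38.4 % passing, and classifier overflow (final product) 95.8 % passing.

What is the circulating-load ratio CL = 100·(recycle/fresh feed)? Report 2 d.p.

CL = 235.67 %

Two-product formula at 300 µm:
(1+r)d = ru + o → r = (o−d)/(d−u)
r = (95.8 − 55.5)/(55.5 − 38.4) = 40.3/17.1 = 2.3567
CL = 100·r = 235.67 %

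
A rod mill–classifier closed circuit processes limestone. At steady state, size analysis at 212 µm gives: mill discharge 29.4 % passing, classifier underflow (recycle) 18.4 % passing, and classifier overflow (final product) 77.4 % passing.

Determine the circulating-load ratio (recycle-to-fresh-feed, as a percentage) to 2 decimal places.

CL = 436.36 %

Classifier node, passing 212 µm:
Fd + Rd = Ru + Fo ⇒ R/F = (o−d)/(d−u)
r = (77.4 − 29.4)/(29.4 − 18.4) = 48.0/11.0 = 4.3636
CL = 100·r = 436.36 %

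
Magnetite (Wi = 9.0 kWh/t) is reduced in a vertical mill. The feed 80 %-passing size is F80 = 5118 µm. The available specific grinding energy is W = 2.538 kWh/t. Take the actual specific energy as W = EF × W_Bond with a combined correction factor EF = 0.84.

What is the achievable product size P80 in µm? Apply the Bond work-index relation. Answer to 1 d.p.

Bond:  W = 10 Wi (1/√P − 1/√F)
W_Bond = W / EF = 2.538 / 0.84 = 3.0214 kWh/t
⇒ 1/√P80 = W_Bond/(10 Wi) + 1/√F80
  = 3.0214/(10·9.0) + 1/√5118 = 0.033571 + 0.013978 = 0.047550
P80 = (1/0.047550)² = 21.0307² = 442.29 µm

P80 = 442.3 µm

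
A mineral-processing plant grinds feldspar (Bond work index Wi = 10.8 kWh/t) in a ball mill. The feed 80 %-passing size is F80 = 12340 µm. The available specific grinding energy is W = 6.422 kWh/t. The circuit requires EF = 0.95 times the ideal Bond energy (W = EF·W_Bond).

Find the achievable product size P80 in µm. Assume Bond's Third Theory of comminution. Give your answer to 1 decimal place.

Bond:  W = 10 Wi (1/√P − 1/√F)
W_Bond = W / EF = 6.422 / 0.95 = 6.7600 kWh/t
⇒ 1/√P80 = W_Bond/(10 Wi) + 1/√F80
  = 6.7600/(10·10.8) + 1/√12340 = 0.062593 + 0.009002 = 0.071595
P80 = (1/0.071595)² = 13.9675² = 195.09 µm

P80 = 195.1 µm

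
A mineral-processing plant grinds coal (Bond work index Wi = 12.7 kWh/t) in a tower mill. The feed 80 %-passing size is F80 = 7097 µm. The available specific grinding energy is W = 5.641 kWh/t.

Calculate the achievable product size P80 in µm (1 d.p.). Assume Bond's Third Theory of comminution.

W = 10 Wi (1/√P80 − 1/√F80)  [Bond]
⇒ 1/√P80 = W/(10 Wi) + 1/√F80
  = 5.6410/(10·12.7) + 1/√7097 = 0.044417 + 0.011870 = 0.056288
P80 = (1/0.056288)² = 17.7659² = 315.63 µm

P80 = 315.6 µm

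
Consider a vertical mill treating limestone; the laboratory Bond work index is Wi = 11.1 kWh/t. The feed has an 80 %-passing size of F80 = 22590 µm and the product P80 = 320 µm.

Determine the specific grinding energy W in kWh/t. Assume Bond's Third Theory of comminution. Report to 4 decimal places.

W = 5.4666 kWh/t

W = 10 Wi / √P80 − 10 Wi / √F80
1/√320 = 0.055902;  1/√22590 = 0.006653
W = 10·11.1·(0.055902 − 0.006653) = 5.4666 kWh/t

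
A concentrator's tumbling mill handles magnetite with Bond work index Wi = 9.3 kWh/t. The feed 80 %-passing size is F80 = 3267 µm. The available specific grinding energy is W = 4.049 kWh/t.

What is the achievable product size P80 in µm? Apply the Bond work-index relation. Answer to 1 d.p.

Bond: W = 10·Wi·(1/√P80 − 1/√F80)
⇒ 1/√P80 = W/(10 Wi) + 1/√F80
  = 4.0490/(10·9.3) + 1/√3267 = 0.043538 + 0.017495 = 0.061033
P80 = (1/0.061033)² = 16.3846² = 268.45 µm

P80 = 268.5 µm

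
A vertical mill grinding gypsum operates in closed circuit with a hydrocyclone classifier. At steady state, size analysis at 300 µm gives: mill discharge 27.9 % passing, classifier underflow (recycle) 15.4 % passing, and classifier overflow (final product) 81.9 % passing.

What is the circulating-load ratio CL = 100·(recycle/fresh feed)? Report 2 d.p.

CL = 432.00 %

Mass balance on the −300 µm fraction:
r = (o − d)/(d − u)
r = (81.9 − 27.9)/(27.9 − 15.4) = 54.0/12.5 = 4.3200
CL = 100·r = 432.00 %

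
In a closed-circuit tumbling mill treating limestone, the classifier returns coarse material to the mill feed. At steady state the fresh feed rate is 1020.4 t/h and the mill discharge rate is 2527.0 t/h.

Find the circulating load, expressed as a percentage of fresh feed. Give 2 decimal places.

CL = 147.65 %

Mill node: discharge = fresh + recycle.
R = M − F = 2527.0 − 1020.4 = 1506.6 t/h
CL = 100·R/F = 100·1506.6/1020.4 = 147.65 %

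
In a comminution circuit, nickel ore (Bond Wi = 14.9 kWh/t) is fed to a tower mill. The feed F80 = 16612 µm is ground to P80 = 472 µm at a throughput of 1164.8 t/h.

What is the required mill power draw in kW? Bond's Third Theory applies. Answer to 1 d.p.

P = 6642.0 kW

W = 10·Wi·[P80^(−½) − F80^(−½)]
W = 10·14.9·(1/√472 − 1/√16612) = 10·14.9·(0.038270) = 5.7022 kWh/t
P_mill = W·ṁ = 5.7022·1164.8 = 6642.0 kW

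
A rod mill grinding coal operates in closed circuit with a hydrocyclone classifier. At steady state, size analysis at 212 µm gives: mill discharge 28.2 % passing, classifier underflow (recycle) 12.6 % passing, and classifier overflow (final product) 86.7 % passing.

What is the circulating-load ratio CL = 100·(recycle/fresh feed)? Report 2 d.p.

CL = 375.00 %

Mass balance on the −212 µm fraction:
(1+r)·d = r·u + o ⇒ r = (o−d)/(d−u)
r = (86.7 − 28.2)/(28.2 − 12.6) = 58.5/15.6 = 3.7500
CL = 100·r = 375.00 %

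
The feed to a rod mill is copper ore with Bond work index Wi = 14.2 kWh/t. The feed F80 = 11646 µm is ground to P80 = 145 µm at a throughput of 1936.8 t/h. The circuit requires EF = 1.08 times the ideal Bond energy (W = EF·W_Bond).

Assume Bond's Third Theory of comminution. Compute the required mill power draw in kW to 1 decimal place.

P = 21914.4 kW

W = 10·Wi·(P80^(-½) − F80^(-½))
W = 10·14.2·(1/√145 − 1/√11646) = 10·14.2·(0.073779) = 10.4766 kWh/t
Corrected W = EF·W_Bond = 1.08·10.4766 = 11.3148 kWh/t
P = W·T = 11.3148·1936.8 = 21914.4 kW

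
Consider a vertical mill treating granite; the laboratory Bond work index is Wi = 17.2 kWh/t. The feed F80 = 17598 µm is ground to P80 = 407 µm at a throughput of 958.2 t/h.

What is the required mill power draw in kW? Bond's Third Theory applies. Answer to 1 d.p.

P = 6927.0 kW

W = 10·Wi·[P80^(−½) − F80^(−½)]
W = 10·17.2·(1/√407 − 1/√17598) = 10·17.2·(0.042030) = 7.2292 kWh/t
P = W·T = 7.2292·958.2 = 6927.0 kW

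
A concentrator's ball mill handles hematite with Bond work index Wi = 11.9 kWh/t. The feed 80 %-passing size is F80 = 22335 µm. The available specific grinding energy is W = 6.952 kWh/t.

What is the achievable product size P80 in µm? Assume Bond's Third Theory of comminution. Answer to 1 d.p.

P80 = 235.9 µm

Bond:  W = 10 Wi (1/√P − 1/√F)
P80^(−½) = W/(10 Wi) + F80^(−½)
  = 6.9520/(10·11.9) + 1/√22335 = 0.058420 + 0.006691 = 0.065111
P80 = (1/0.065111)² = 15.3583² = 235.88 µm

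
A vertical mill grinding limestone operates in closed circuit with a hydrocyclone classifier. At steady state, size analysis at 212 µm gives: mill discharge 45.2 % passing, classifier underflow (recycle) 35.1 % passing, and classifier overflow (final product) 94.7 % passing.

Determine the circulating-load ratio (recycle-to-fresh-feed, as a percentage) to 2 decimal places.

CL = 490.10 %

Classifier node, passing 212 µm:
r = (o − d)/(d − u)
r = (94.7 − 45.2)/(45.2 − 35.1) = 49.5/10.1 = 4.9010
CL = 100·r = 490.10 %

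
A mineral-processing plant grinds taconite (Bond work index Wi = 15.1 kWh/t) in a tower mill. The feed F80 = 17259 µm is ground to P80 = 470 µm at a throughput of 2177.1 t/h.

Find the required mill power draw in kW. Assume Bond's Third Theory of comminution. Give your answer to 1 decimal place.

W = 10 Wi (1/√P80 − 1/√F80)  [Bond]
W = 10·15.1·(1/√470 − 1/√17259) = 10·15.1·(0.038515) = 5.8157 kWh/t
P_mill = W·ṁ = 5.8157·2177.1 = 12661.4 kW

P = 12661.4 kW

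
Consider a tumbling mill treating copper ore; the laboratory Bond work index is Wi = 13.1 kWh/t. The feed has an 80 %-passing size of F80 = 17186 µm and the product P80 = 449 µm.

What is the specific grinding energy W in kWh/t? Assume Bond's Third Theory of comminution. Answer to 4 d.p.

W = 10 Wi / √P80 − 10 Wi / √F80
1/√449 = 0.047193;  1/√17186 = 0.007628
W = 10·13.1·(0.047193 − 0.007628) = 5.1830 kWh/t

W = 5.1830 kWh/t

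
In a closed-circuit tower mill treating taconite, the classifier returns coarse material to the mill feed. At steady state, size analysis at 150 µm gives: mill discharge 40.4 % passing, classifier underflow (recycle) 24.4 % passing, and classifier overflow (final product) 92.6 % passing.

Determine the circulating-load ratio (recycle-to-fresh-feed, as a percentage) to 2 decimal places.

CL = 326.25 %

Balance %-passing 150 µm (r = R/F):
(1+r)d = ru + o → r = (o−d)/(d−u)
r = (92.6 − 40.4)/(40.4 − 24.4) = 52.2/16.0 = 3.2625
CL = 100·r = 326.25 %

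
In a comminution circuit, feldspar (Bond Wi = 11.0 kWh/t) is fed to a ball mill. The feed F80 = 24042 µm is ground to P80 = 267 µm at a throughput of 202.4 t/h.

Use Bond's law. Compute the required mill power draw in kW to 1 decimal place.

W = 10 Wi (1/√P80 − 1/√F80)  [Bond]
W = 10·11.0·(1/√267 − 1/√24042) = 10·11.0·(0.054750) = 6.0225 kWh/t
P_mill = W·ṁ = 6.0225·202.4 = 1218.9 kW

P = 1218.9 kW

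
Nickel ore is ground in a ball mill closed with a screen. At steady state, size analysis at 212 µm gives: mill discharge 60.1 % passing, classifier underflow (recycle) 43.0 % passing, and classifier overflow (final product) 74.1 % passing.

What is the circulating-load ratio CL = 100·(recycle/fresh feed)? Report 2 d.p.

Balance %-passing 212 µm (r = R/F):
(1+r)·d = r·u + o ⇒ r = (o−d)/(d−u)
r = (74.1 − 60.1)/(60.1 − 43.0) = 14.0/17.1 = 0.8187
CL = 100·r = 81.87 %

CL = 81.87 %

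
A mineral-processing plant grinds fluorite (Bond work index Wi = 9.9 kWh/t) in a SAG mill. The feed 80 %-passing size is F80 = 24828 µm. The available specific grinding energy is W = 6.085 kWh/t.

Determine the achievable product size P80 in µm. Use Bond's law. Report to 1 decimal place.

W = 10·Wi·(P80^(-½) − F80^(-½))
⇒ 1/√P80 = W/(10 Wi) + 1/√F80
  = 6.0850/(10·9.9) + 1/√24828 = 0.061465 + 0.006346 = 0.067811
P80 = (1/0.067811)² = 14.7469² = 217.47 µm

P80 = 217.5 µm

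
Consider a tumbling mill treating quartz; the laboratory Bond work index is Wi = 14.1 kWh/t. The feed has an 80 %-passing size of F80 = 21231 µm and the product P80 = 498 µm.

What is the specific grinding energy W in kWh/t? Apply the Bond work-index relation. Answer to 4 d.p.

W = 5.3507 kWh/t

W = 10 Wi / √P80 − 10 Wi / √F80
1/√498 = 0.044811;  1/√21231 = 0.006863
W = 10·14.1·(0.044811 − 0.006863) = 5.3507 kWh/t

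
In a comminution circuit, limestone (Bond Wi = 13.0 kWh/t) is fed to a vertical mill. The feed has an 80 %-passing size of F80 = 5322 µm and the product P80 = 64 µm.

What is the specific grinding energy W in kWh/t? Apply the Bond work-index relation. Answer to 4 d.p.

W = 14.4680 kWh/t

W = 10·Wi·(P80^(-½) − F80^(-½))
1/√64 = 0.125000;  1/√5322 = 0.013708
W = 10·13.0·(0.125000 − 0.013708) = 14.4680 kWh/t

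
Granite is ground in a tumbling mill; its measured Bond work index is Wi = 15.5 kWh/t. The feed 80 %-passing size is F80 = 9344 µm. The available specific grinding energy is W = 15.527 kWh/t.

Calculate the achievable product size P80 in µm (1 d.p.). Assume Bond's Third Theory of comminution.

P80 = 81.9 µm

W = 10 Wi (1/√P80 − 1/√F80)  [Bond]
1/√P80 = 1/√F80 + W/(10·Wi)
  = 15.5270/(10·15.5) + 1/√9344 = 0.100174 + 0.010345 = 0.110519
P80 = (1/0.110519)² = 9.0482² = 81.87 µm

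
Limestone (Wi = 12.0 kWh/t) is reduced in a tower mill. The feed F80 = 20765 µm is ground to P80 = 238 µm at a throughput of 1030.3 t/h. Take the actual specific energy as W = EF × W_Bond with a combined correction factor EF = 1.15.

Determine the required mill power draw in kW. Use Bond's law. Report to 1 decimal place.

Bond: W = 10·Wi·(1/√P80 − 1/√F80)
W = 10·12.0·(1/√238 − 1/√20765) = 10·12.0·(0.057881) = 6.9457 kWh/t
Apply correction: 6.9457 × 1.15 = 7.9875 kWh/t
Mill draw = 7.9875 × 1030.3 = 8229.6 kW

P = 8229.6 kW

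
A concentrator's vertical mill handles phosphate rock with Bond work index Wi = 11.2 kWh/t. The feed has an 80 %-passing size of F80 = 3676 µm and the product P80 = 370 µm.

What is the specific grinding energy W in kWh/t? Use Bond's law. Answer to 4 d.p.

Bond: W = 10·Wi·(1/√P80 − 1/√F80)
1/√370 = 0.051988;  1/√3676 = 0.016493
W = 10·11.2·(0.051988 − 0.016493) = 3.9753 kWh/t

W = 3.9753 kWh/t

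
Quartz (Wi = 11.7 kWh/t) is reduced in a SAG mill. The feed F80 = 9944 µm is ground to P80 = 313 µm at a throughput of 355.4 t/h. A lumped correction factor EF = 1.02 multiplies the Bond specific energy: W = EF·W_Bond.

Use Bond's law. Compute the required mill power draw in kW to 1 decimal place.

P = 1972.0 kW

W = 10 Wi (P80^-0.5 − F80^-0.5)
W = 10·11.7·(1/√313 − 1/√9944) = 10·11.7·(0.046495) = 5.4399 kWh/t
W_actual = 1.02 × 5.4399 = 5.5487 kWh/t
Power = W × throughput = 5.5487 kWh/t × 355.4 t/h = 1972.0 kW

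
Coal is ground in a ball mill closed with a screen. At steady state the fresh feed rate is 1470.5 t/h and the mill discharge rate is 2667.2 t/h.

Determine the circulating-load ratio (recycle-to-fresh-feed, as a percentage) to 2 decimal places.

Mill node: discharge = fresh + recycle.
R = M − F = 2667.2 − 1470.5 = 1196.7 t/h
CL = 100·R/F = 100·1196.7/1470.5 = 81.38 %

CL = 81.38 %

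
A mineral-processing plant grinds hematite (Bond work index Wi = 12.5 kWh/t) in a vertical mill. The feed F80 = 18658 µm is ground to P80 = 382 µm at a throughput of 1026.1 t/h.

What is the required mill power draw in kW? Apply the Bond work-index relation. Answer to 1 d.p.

W = 10 Wi / √P80 − 10 Wi / √F80
W = 10·12.5·(1/√382 − 1/√18658) = 10·12.5·(0.043844) = 5.4804 kWh/t
Mill draw = 5.4804 × 1026.1 = 5623.5 kW

P = 5623.5 kW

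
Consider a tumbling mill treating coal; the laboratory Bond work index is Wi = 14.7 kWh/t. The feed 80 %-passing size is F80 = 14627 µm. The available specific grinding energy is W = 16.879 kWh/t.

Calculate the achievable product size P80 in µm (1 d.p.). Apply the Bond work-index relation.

P80 = 66.0 µm

W = 10 Wi / √P80 − 10 Wi / √F80
1/√P80 = 1/√F80 + W/(10·Wi)
  = 16.8790/(10·14.7) + 1/√14627 = 0.114823 + 0.008268 = 0.123092
P80 = (1/0.123092)² = 8.1240² = 66.00 µm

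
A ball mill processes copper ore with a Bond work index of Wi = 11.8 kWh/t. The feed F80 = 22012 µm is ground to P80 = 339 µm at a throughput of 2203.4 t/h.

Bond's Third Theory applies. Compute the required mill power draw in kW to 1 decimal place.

P = 12368.9 kW

Bond:  W = 10 Wi (1/√P − 1/√F)
W = 10·11.8·(1/√339 − 1/√22012) = 10·11.8·(0.047572) = 5.6135 kWh/t
P_mill = W·ṁ = 5.6135·2203.4 = 12368.9 kW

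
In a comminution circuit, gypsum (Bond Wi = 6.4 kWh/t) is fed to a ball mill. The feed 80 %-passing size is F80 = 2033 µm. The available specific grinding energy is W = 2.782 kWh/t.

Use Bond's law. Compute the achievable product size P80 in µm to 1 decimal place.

W = 10 Wi (1/√P80 − 1/√F80)  [Bond]
⇒ 1/√P80 = W/(10·Wi) + 1/√F80
  = 2.7820/(10·6.4) + 1/√2033 = 0.043469 + 0.022178 = 0.065647
P80 = (1/0.065647)² = 15.2329² = 232.04 µm

P80 = 232.0 µm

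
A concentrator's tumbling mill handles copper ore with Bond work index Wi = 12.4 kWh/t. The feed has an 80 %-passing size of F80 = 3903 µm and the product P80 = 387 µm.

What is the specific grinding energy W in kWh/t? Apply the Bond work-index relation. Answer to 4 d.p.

W = 4.3184 kWh/t

W = 10·Wi·[P80^(−½) − F80^(−½)]
1/√387 = 0.050833;  1/√3903 = 0.016007
W = 10·12.4·(0.050833 − 0.016007) = 4.3184 kWh/t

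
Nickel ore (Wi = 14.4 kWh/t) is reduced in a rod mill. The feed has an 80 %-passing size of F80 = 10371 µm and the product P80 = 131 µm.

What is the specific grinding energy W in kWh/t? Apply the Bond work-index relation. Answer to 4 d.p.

W = 11.1673 kWh/t

W_Bond = 10·Wi·(1/√P₈₀ − 1/√F₈₀)
1/√131 = 0.087370;  1/√10371 = 0.009820
W = 10·14.4·(0.087370 − 0.009820) = 11.1673 kWh/t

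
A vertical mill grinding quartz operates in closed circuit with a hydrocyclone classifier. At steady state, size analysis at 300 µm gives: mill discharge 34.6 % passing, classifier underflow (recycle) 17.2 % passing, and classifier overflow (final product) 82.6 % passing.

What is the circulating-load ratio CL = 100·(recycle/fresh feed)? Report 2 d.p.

CL = 275.86 %

Two-product formula at 300 µm:
d + r·d = r·u + o → r(d−u) = o−d
r = (82.6 − 34.6)/(34.6 − 17.2) = 48.0/17.4 = 2.7586
CL = 100·r = 275.86 %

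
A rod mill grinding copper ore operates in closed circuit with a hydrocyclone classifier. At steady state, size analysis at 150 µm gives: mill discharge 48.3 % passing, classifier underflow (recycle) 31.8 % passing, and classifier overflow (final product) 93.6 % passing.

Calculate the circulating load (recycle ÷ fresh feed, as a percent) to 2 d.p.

Mass balance on the −150 µm fraction:
Fd + Rd = Ru + Fo ⇒ R/F = (o−d)/(d−u)
r = (93.6 − 48.3)/(48.3 − 31.8) = 45.3/16.5 = 2.7455
CL = 100·r = 274.55 %

CL = 274.55 %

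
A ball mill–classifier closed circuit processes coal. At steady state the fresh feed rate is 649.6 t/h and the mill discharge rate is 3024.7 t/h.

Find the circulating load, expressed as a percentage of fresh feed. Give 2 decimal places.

Mill node: discharge = fresh + recycle.
R = M − F = 3024.7 − 649.6 = 2375.1 t/h
CL = 100·R/F = 100·2375.1/649.6 = 365.62 %

CL = 365.62 %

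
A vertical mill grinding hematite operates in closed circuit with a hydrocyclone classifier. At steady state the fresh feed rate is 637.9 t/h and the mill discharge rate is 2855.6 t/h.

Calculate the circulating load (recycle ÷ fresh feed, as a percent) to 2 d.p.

CL = 347.66 %

Steady state: M = F + R.
R = M − F = 2855.6 − 637.9 = 2217.7 t/h
CL = 100·R/F = 100·2217.7/637.9 = 347.66 %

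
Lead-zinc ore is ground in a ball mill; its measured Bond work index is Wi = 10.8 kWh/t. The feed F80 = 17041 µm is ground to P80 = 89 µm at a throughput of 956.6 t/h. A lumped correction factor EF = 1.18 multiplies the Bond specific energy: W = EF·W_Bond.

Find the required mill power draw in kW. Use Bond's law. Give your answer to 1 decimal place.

W_Bond = 10·Wi·(1/√P₈₀ − 1/√F₈₀)
W = 10·10.8·(1/√89 − 1/√17041) = 10·10.8·(0.098339) = 10.6207 kWh/t
Apply correction: 10.6207 × 1.18 = 12.5324 kWh/t
P = W·T = 12.5324·956.6 = 11988.5 kW

P = 11988.5 kW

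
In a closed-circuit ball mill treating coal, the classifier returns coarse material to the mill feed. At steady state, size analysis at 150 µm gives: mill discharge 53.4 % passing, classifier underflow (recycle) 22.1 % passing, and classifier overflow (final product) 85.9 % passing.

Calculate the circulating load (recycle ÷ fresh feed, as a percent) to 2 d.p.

CL = 103.83 %

Classifier node, passing 150 µm:
(1+r)d = ru + o → r = (o−d)/(d−u)
r = (85.9 − 53.4)/(53.4 − 22.1) = 32.5/31.3 = 1.0383
CL = 100·r = 103.83 %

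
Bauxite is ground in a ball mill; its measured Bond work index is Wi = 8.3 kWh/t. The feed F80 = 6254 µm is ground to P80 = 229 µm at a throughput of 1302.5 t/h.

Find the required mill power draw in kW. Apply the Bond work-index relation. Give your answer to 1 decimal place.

W = 10·Wi·(P80^(-½) − F80^(-½))
W = 10·8.3·(1/√229 − 1/√6254) = 10·8.3·(0.053437) = 4.4353 kWh/t
P = W·T = 4.4353·1302.5 = 5776.9 kW

P = 5776.9 kW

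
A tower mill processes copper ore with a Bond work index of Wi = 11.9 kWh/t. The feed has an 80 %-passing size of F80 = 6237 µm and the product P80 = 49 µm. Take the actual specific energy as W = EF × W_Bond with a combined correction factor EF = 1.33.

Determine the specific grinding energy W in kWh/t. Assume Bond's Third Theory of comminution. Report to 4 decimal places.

Bond:  W = 10 Wi (1/√P − 1/√F)
1/√49 = 0.142857;  1/√6237 = 0.012662
W = 10·11.9·(0.142857 − 0.012662) = 15.4932 kWh/t
Apply correction: 15.4932 × 1.33 = 20.6059 kWh/t

W = 20.6059 kWh/t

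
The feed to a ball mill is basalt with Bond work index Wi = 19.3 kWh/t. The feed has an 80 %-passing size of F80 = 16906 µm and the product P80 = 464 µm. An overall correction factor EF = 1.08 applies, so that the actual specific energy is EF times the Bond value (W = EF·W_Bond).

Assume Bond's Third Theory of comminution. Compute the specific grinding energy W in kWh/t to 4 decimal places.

W = 10 Wi (1/√P80 − 1/√F80)  [Bond]
1/√464 = 0.046424;  1/√16906 = 0.007691
W = 10·19.3·(0.046424 − 0.007691) = 7.4754 kWh/t
Corrected W = EF·W_Bond = 1.08·7.4754 = 8.0735 kWh/t

W = 8.0735 kWh/t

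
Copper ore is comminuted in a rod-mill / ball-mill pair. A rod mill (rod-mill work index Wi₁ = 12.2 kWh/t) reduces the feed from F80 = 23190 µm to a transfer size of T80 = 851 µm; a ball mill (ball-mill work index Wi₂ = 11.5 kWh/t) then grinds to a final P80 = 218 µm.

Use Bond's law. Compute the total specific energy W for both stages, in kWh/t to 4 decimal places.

Bond: W = 10·Wi·(1/√P80 − 1/√F80)
Stage 1 (23190→851 µm, Wi₁=12.2): W₁ = 10·12.2·(0.034280 − 0.006567) = 3.3810 kWh/t
Stage 2 (851→218 µm, Wi₂=11.5): W₂ = 10·11.5·(0.067729 − 0.034280) = 3.8466 kWh/t
W = W₁ + W₂ = 3.3810 + 3.8466 = 7.2276 kWh/t

W = 7.2276 kWh/t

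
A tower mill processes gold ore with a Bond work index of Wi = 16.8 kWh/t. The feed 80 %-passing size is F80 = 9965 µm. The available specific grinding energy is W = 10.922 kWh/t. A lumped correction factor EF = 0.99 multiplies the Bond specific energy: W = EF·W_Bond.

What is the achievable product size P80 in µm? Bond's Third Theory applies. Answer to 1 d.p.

W = 10·Wi·(P80^(-½) − F80^(-½))
W_Bond = W / EF = 10.922 / 0.99 = 11.0323 kWh/t
⇒ 1/√P80 = W_Bond/(10 Wi) + 1/√F80
  = 11.0323/(10·16.8) + 1/√9965 = 0.065669 + 0.010018 = 0.075686
P80 = (1/0.075686)² = 13.2125² = 174.57 µm

P80 = 174.6 µm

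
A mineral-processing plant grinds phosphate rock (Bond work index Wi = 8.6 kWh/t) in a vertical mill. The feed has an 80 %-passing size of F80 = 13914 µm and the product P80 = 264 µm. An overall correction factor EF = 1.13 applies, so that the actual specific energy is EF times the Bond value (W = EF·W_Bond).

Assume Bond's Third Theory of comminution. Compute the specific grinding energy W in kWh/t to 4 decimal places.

W = 10·Wi·(P80^(-½) − F80^(-½))
1/√264 = 0.061546;  1/√13914 = 0.008478
W = 10·8.6·(0.061546 − 0.008478) = 4.5639 kWh/t
W_actual = 1.13 × 4.5639 = 5.1572 kWh/t

W = 5.1572 kWh/t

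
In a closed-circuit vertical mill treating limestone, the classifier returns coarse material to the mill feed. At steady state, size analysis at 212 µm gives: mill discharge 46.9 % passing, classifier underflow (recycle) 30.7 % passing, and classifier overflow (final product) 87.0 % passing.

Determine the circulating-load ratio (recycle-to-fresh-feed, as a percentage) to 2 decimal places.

CL = 247.53 %

Two-product formula at 212 µm:
Fd + Rd = Ru + Fo ⇒ R/F = (o−d)/(d−u)
r = (87.0 − 46.9)/(46.9 − 30.7) = 40.1/16.2 = 2.4753
CL = 100·r = 247.53 %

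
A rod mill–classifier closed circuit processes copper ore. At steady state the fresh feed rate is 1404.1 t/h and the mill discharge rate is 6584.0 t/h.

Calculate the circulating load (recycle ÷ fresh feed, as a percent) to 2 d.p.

CL = 368.91 %

Steady state: M = F + R.
R = M − F = 6584.0 − 1404.1 = 5179.9 t/h
CL = 100·R/F = 100·5179.9/1404.1 = 368.91 %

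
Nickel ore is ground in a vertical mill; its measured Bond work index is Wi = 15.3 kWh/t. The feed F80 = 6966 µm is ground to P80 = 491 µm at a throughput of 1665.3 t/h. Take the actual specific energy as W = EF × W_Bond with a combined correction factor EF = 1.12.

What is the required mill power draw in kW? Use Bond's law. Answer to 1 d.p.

Bond:  W = 10 Wi (1/√P − 1/√F)
W = 10·15.3·(1/√491 − 1/√6966) = 10·15.3·(0.033148) = 5.0716 kWh/t
Corrected W = EF·W_Bond = 1.12·5.0716 = 5.6802 kWh/t
Power = W × throughput = 5.6802 kWh/t × 1665.3 t/h = 9459.3 kW

P = 9459.3 kW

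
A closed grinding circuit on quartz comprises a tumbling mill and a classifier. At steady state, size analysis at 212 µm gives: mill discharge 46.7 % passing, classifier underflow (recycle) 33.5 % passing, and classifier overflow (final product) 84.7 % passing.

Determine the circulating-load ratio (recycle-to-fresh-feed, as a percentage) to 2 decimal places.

CL = 287.88 %

Balance %-passing 212 µm (r = R/F):
r = (o − d)/(d − u)
r = (84.7 − 46.7)/(46.7 − 33.5) = 38.0/13.2 = 2.8788
CL = 100·r = 287.88 %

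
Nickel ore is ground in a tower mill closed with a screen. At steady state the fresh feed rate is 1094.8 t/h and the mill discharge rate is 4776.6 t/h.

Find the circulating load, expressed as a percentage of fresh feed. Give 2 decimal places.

CL = 336.30 %

Steady state: M = F + R.
R = M − F = 4776.6 − 1094.8 = 3681.8 t/h
CL = 100·R/F = 100·3681.8/1094.8 = 336.30 %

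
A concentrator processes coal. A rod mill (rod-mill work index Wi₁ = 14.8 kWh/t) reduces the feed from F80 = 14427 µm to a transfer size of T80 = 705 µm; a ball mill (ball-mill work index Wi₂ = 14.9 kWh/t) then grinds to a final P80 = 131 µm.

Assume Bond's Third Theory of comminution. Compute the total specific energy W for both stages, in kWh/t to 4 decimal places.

W = 10 Wi (P80^-0.5 − F80^-0.5)
Stage 1 (14427→705 µm, Wi₁=14.8): W₁ = 10·14.8·(0.037662 − 0.008326) = 4.3418 kWh/t
Stage 2 (705→131 µm, Wi₂=14.9): W₂ = 10·14.9·(0.087370 − 0.037662) = 7.4065 kWh/t
W = W₁ + W₂ = 4.3418 + 7.4065 = 11.7483 kWh/t

W = 11.7483 kWh/t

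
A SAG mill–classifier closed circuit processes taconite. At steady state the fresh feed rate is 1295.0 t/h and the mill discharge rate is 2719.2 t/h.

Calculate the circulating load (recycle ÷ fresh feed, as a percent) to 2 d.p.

CL = 109.98 %

M = F + R at steady state, so:
R = M − F = 2719.2 − 1295.0 = 1424.2 t/h
CL = 100·R/F = 100·1424.2/1295.0 = 109.98 %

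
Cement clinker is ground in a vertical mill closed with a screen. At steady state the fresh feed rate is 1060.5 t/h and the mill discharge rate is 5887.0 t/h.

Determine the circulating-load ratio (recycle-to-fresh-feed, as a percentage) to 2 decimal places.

Discharge = new feed + return, hence
R = M − F = 5887.0 − 1060.5 = 4826.5 t/h
CL = 100·R/F = 100·4826.5/1060.5 = 455.12 %

CL = 455.12 %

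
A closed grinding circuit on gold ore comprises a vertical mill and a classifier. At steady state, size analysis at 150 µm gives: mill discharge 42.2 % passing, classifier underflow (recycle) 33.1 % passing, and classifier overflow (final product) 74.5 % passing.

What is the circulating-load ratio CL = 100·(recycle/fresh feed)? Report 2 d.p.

Classifier node, passing 150 µm:
(1+r)d = ru + o → r = (o−d)/(d−u)
r = (74.5 − 42.2)/(42.2 − 33.1) = 32.3/9.1 = 3.5495
CL = 100·r = 354.95 %

CL = 354.95 %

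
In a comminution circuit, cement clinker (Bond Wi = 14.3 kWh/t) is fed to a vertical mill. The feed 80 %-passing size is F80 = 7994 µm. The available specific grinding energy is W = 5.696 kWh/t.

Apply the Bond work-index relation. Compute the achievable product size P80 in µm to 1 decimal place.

W = 10·Wi·(P80^(-½) − F80^(-½))
⇒ 1/√P80 = W/(10·Wi) + 1/√F80
  = 5.6960/(10·14.3) + 1/√7994 = 0.039832 + 0.011185 = 0.051017
P80 = (1/0.051017)² = 19.6014² = 384.22 µm

P80 = 384.2 µm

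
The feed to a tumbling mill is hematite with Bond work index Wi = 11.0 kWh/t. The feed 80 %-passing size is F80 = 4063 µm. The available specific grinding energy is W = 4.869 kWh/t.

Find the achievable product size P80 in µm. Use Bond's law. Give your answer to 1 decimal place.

P80 = 278.2 µm

Bond: W = 10·Wi·(1/√P80 − 1/√F80)
P80^(−½) = W/(10 Wi) + F80^(−½)
  = 4.8690/(10·11.0) + 1/√4063 = 0.044264 + 0.015688 = 0.059952
P80 = (1/0.059952)² = 16.6800² = 278.22 µm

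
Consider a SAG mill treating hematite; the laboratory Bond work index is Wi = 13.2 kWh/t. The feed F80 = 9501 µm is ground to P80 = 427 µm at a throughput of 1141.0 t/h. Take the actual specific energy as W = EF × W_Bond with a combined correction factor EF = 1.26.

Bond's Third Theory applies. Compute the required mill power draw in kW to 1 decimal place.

Bond:  W = 10 Wi (1/√P − 1/√F)
W = 10·13.2·(1/√427 − 1/√9501) = 10·13.2·(0.038134) = 5.0337 kWh/t
Apply correction: 5.0337 × 1.26 = 6.3425 kWh/t
P_mill = W·ṁ = 6.3425·1141.0 = 7236.8 kW

P = 7236.8 kW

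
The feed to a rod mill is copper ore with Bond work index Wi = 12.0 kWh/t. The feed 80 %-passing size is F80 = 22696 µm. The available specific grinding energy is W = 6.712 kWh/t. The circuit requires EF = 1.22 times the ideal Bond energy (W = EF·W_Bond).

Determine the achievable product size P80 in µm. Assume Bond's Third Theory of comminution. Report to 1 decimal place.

W = 10·Wi·(P80^(-½) − F80^(-½))
W_Bond = W / EF = 6.712 / 1.22 = 5.5016 kWh/t
P80^(−½) = W_Bond/(10 Wi) + F80^(−½)
  = 5.5016/(10·12.0) + 1/√22696 = 0.045847 + 0.006638 = 0.052485
P80 = (1/0.052485)² = 19.0531² = 363.02 µm

P80 = 363.0 µm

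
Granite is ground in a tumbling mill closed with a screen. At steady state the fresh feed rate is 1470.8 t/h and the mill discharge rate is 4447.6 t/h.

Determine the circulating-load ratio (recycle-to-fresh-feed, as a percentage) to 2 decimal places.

M = F + R at steady state, so:
R = M − F = 4447.6 − 1470.8 = 2976.8 t/h
CL = 100·R/F = 100·2976.8/1470.8 = 202.39 %

CL = 202.39 %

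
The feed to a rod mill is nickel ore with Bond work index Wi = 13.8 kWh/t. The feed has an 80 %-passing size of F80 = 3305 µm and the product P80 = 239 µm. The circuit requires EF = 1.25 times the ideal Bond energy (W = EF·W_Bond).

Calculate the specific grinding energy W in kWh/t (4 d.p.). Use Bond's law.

W = 10·Wi·(P80^(-½) − F80^(-½))
1/√239 = 0.064685;  1/√3305 = 0.017395
W = 10·13.8·(0.064685 − 0.017395) = 6.5260 kWh/t
Corrected W = EF·W_Bond = 1.25·6.5260 = 8.1575 kWh/t

W = 8.1575 kWh/t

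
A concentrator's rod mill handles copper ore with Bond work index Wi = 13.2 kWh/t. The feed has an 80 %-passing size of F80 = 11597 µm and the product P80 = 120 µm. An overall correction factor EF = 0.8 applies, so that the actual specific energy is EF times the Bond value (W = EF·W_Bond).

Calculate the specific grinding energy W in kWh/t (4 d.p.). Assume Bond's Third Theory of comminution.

W = 8.6593 kWh/t

W = 10 Wi / √P80 − 10 Wi / √F80
1/√120 = 0.091287;  1/√11597 = 0.009286
W = 10·13.2·(0.091287 − 0.009286) = 10.8241 kWh/t
Apply correction: 10.8241 × 0.8 = 8.6593 kWh/t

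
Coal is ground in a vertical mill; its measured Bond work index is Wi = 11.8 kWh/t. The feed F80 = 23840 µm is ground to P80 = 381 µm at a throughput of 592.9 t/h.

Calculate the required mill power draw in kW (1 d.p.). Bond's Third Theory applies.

P = 3131.2 kW

W = 10·Wi·[P80^(−½) − F80^(−½)]
W = 10·11.8·(1/√381 − 1/√23840) = 10·11.8·(0.044755) = 5.2811 kWh/t
P = W·T = 5.2811·592.9 = 3131.2 kW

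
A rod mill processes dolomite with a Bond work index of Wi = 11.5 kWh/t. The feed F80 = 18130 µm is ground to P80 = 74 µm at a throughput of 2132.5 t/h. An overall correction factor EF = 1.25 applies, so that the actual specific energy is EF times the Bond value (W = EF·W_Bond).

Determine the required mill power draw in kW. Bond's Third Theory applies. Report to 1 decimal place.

P = 33358.7 kW

Bond: W = 10·Wi·(1/√P80 − 1/√F80)
W = 10·11.5·(1/√74 − 1/√18130) = 10·11.5·(0.108821) = 12.5144 kWh/t
With EF = 1.25: W = 12.5144·1.25 = 15.6430 kWh/t
Mill draw = 15.6430 × 2132.5 = 33358.7 kW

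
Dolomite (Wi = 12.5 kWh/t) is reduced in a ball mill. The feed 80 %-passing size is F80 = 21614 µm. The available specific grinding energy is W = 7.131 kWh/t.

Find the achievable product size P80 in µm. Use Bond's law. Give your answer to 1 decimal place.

W_Bond = 10·Wi·(1/√P₈₀ − 1/√F₈₀)
P80^-0.5 = F80^-0.5 + W/(10 Wi)
  = 7.1310/(10·12.5) + 1/√21614 = 0.057048 + 0.006802 = 0.063850
P80 = (1/0.063850)² = 15.6617² = 245.29 µm

P80 = 245.3 µm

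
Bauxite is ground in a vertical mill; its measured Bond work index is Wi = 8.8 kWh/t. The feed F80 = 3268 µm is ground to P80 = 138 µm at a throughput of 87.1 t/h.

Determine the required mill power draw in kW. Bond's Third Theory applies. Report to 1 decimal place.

W_Bond = 10·Wi·(1/√P₈₀ − 1/√F₈₀)
W = 10·8.8·(1/√138 − 1/√3268) = 10·8.8·(0.067633) = 5.9517 kWh/t
Mill draw = 5.9517 × 87.1 = 518.4 kW

P = 518.4 kW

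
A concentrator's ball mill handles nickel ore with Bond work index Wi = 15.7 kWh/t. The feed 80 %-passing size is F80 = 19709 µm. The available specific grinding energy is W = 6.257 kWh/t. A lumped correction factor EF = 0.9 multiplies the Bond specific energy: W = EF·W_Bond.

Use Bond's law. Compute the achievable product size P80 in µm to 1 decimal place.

W = 10·Wi·(P80^(-½) − F80^(-½))
W_Bond = W / EF = 6.257 / 0.9 = 6.9522 kWh/t
P80^(−½) = W_Bond/(10 Wi) + F80^(−½)
  = 6.9522/(10·15.7) + 1/√19709 = 0.044282 + 0.007123 = 0.051405
P80 = (1/0.051405)² = 19.4535² = 378.44 µm

P80 = 378.4 µm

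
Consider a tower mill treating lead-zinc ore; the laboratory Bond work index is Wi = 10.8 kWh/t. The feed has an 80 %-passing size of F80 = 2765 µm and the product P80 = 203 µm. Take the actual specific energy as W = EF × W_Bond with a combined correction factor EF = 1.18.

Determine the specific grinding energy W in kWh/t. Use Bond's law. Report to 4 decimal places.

W = 6.5209 kWh/t

W = 10 Wi (P80^-0.5 − F80^-0.5)
1/√203 = 0.070186;  1/√2765 = 0.019017
W = 10·10.8·(0.070186 − 0.019017) = 5.5262 kWh/t
Apply correction: 5.5262 × 1.18 = 6.5209 kWh/t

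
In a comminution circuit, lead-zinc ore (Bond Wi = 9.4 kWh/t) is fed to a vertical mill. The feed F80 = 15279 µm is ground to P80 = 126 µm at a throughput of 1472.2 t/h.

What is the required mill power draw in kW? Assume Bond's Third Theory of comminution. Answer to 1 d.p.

P = 11208.9 kW

W = 10 Wi (P80^-0.5 − F80^-0.5)
W = 10·9.4·(1/√126 − 1/√15279) = 10·9.4·(0.080997) = 7.6137 kWh/t
P = W·T = 7.6137·1472.2 = 11208.9 kW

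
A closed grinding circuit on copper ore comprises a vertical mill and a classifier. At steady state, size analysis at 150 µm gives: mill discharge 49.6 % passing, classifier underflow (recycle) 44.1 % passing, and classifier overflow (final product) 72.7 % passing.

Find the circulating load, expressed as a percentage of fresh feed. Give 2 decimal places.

CL = 420.00 %

Mass balance on the −150 µm fraction:
(1+r)d = ru + o → r = (o−d)/(d−u)
r = (72.7 − 49.6)/(49.6 − 44.1) = 23.1/5.5 = 4.2000
CL = 100·r = 420.00 %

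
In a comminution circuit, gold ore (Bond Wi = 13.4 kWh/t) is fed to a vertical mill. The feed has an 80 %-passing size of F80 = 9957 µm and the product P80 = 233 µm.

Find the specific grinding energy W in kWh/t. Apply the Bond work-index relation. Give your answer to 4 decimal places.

W = 7.4357 kWh/t

W = 10·Wi·[P80^(−½) − F80^(−½)]
1/√233 = 0.065512;  1/√9957 = 0.010022
W = 10·13.4·(0.065512 − 0.010022) = 7.4357 kWh/t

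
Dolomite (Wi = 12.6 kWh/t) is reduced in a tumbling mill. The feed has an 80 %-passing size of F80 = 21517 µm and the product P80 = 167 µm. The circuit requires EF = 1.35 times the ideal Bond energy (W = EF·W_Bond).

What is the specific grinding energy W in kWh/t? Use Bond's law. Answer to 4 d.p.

Bond:  W = 10 Wi (1/√P − 1/√F)
1/√167 = 0.077382;  1/√21517 = 0.006817
W = 10·12.6·(0.077382 − 0.006817) = 8.8912 kWh/t
Corrected W = EF·W_Bond = 1.35·8.8912 = 12.0031 kWh/t

W = 12.0031 kWh/t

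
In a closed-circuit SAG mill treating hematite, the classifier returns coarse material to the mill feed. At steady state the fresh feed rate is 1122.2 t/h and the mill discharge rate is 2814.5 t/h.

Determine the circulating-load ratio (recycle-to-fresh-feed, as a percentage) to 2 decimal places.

Mill node: discharge = fresh + recycle.
R = M − F = 2814.5 − 1122.2 = 1692.3 t/h
CL = 100·R/F = 100·1692.3/1122.2 = 150.80 %

CL = 150.80 %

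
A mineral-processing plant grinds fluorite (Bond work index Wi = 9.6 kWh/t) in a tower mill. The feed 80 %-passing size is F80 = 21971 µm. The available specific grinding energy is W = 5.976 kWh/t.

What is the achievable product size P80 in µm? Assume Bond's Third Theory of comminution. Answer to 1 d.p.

P80 = 210.1 µm

W = 10·Wi·(P80^(-½) − F80^(-½))
1/√P80 = 1/√F80 + W/(10·Wi)
  = 5.9760/(10·9.6) + 1/√21971 = 0.062250 + 0.006746 = 0.068996
P80 = (1/0.068996)² = 14.4935² = 210.06 µm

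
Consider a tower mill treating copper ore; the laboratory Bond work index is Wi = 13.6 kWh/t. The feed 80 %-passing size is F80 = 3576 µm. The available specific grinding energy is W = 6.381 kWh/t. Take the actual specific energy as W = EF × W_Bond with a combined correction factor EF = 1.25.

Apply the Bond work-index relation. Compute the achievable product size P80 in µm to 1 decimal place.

P80 = 339.7 µm

W = 10·Wi·(P80^(-½) − F80^(-½))
W_Bond = W / EF = 6.381 / 1.25 = 5.1048 kWh/t
1/√P80 = 1/√F80 + W_Bond/(10·Wi)
  = 5.1048/(10·13.6) + 1/√3576 = 0.037535 + 0.016723 = 0.054258
P80 = (1/0.054258)² = 18.4305² = 339.68 µm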